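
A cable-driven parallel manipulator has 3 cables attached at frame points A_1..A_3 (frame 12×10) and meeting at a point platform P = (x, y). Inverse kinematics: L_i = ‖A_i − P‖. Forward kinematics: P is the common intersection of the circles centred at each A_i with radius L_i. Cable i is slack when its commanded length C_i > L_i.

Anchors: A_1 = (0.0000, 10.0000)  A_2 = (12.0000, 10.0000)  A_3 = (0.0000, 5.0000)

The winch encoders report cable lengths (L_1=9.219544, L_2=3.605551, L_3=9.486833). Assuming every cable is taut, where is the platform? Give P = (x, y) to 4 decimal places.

(9.0000, 8.0000)

expand ‖A_i−P‖²=L_i² and subtract eq 1 (k_i ≔ ‖A_i‖²−L_i²)
k_1 = 0.0000+100.0000−85.0000 = 15.0000
eq1−eq2 → [-24.0000  0.0000]·P = -216.0000
eq1−eq3 → [0.0000  10.0000]·P = 80.0000
2×2 solve → P = (9.0000, 8.0000)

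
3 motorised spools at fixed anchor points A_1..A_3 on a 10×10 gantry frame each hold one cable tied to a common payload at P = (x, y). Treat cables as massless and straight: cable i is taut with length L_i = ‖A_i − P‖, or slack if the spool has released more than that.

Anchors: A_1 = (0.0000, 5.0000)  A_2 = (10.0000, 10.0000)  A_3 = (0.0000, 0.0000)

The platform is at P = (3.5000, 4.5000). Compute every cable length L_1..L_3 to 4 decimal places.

cable 1: Δx=-3.5000, Δy=0.5000; L_1 = √(Δx²+Δy²) = 3.5355
cable 2: Δx=6.5000, Δy=5.5000; L_2 = √(Δx²+Δy²) = 8.5147
cable 3: Δx=-3.5000, Δy=-4.5000; L_3 = √(Δx²+Δy²) = 5.7009

(3.5355, 8.5147, 5.7009)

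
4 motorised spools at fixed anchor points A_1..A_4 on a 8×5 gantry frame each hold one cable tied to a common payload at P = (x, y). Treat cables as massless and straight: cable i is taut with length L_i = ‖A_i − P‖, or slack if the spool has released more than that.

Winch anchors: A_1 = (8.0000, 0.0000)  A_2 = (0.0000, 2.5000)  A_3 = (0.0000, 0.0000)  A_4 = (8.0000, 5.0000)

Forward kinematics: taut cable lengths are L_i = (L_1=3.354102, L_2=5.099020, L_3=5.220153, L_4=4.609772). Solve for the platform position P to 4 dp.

circle eqns → linear via eq_j − eq_1; set q_j = A_j·A_j − L_j²
q_1 = 64.0000+0.0000−11.2500 = 52.7500
16.0000·x − 5.0000·y = q_1−q_2 = 72.5000
16.0000·x + 0.0000·y = q_1−q_3 = 80.0000
0.0000·x − 10.0000·y = q_1−q_4 = -15.0000
solve first two rows → x=5.0000, y=1.5000
check cable 4: ‖A_4−P‖² = 21.2500 ≈ L_4² = 21.2500 ✓

(5.0000, 1.5000)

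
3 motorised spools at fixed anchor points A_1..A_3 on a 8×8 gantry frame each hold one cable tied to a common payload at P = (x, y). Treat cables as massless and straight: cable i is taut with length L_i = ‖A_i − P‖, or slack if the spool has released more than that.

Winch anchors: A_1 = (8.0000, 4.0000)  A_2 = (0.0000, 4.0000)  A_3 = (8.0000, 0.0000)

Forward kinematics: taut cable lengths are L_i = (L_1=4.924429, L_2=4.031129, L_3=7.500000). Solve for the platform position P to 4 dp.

(3.5000, 6.0000)

expand ‖A_i−P‖²=L_i² and subtract eq 1 (q_i ≔ ‖A_i‖²−L_i²)
q_1 = 64.0000+16.0000−24.2500 = 55.7500
eq1−eq2 → [16.0000  0.0000]·P = 56.0000
eq1−eq3 → [0.0000  8.0000]·P = 48.0000
2×2 solve → P = (3.5000, 6.0000)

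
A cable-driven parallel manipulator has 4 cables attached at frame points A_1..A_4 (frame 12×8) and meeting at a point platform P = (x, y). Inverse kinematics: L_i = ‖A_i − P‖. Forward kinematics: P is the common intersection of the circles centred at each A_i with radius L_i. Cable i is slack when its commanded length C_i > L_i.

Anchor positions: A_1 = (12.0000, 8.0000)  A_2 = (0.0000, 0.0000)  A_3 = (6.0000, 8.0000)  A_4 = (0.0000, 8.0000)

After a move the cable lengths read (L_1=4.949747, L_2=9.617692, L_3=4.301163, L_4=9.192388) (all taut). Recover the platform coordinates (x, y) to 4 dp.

expand ‖A_i−P‖²=L_i² and subtract eq 1 (k_i ≔ ‖A_i‖²−L_i²)
k_1 = 144.0000+64.0000−24.5000 = 183.5000
eq1−eq2 → [24.0000  16.0000]·P = 276.0000
eq1−eq3 → [12.0000  0.0000]·P = 102.0000
eq1−eq4 → [24.0000  0.0000]·P = 204.0000
2×2 solve → P = (8.5000, 4.5000)
check cable 4: ‖A_4−P‖² = 84.5000 ≈ L_4² = 84.5000 ✓

(8.5000, 4.5000)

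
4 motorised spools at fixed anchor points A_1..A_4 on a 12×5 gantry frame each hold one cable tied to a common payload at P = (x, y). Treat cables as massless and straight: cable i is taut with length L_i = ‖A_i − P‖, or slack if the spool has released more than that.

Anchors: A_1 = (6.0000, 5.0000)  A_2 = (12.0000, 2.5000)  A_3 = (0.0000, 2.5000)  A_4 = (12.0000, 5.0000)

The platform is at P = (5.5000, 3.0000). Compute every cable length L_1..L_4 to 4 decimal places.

cable 1: Δx=0.5000, Δy=2.0000; L_1 = √(Δx²+Δy²) = 2.0616
cable 2: Δx=6.5000, Δy=-0.5000; L_2 = √(Δx²+Δy²) = 6.5192
cable 3: Δx=-5.5000, Δy=-0.5000; L_3 = √(Δx²+Δy²) = 5.5227
cable 4: Δx=6.5000, Δy=2.0000; L_4 = √(Δx²+Δy²) = 6.8007

(2.0616, 6.5192, 5.5227, 6.8007)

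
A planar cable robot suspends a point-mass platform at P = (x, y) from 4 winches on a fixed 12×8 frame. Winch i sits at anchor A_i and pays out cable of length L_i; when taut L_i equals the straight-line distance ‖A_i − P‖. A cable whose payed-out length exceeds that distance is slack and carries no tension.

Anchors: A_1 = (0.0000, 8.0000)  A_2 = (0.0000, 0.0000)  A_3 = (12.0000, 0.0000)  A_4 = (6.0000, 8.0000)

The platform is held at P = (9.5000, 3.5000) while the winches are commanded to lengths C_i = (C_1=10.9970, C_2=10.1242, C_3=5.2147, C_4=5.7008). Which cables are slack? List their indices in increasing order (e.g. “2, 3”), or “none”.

1, 3

cable 1: L_1 = ‖A_1−P‖ = 10.5119;  C_1 = 10.9970 → slack
cable 2: L_2 = ‖A_2−P‖ = 10.1242;  C_2 = 10.1242 → taut
cable 3: L_3 = ‖A_3−P‖ = 4.3012;  C_3 = 5.2147 → slack
cable 4: L_4 = ‖A_4−P‖ = 5.7009;  C_4 = 5.7008 → taut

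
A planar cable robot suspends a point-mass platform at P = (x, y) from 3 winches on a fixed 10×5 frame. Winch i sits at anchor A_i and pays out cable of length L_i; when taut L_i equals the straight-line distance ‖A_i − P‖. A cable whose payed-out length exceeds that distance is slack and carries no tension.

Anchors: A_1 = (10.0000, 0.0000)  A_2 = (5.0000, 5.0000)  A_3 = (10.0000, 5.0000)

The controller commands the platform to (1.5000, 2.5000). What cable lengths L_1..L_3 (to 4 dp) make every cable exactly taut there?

L_1: Δ = A_1−P = (8.5000, -2.5000) → ‖Δ‖ = √78.5000 = 8.8600
L_2: Δ = A_2−P = (3.5000, 2.5000) → ‖Δ‖ = √18.5000 = 4.3012
L_3: Δ = A_3−P = (8.5000, 2.5000) → ‖Δ‖ = √78.5000 = 8.8600

(8.8600, 4.3012, 8.8600)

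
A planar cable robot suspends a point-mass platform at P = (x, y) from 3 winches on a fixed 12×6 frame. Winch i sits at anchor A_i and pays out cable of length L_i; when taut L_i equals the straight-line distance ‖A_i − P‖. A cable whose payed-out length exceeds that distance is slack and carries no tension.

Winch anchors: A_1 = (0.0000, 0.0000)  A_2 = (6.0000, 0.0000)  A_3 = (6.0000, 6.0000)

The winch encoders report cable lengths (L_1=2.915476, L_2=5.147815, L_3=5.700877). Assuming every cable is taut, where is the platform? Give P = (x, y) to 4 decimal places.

circle eqns → linear via eq_j − eq_1; set k_j = A_j·A_j − L_j²
k_1 = 0.0000+0.0000−8.5000 = -8.5000
-12.0000·x + 0.0000·y = k_1−k_2 = -18.0000
-12.0000·x − 12.0000·y = k_1−k_3 = -48.0000
solve first two rows → x=1.5000, y=2.5000

(1.5000, 2.5000)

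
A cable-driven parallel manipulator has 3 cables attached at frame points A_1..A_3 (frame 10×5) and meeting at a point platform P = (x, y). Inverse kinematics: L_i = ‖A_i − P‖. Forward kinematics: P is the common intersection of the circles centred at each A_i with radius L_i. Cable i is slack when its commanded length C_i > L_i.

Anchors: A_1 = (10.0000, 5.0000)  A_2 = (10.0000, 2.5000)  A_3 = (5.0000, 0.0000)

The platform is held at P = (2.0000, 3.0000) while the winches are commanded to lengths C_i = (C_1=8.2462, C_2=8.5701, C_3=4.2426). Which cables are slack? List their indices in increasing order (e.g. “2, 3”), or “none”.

2

cable 1: L_1 = ‖A_1−P‖ = 8.2462;  C_1 = 8.2462 → taut
cable 2: L_2 = ‖A_2−P‖ = 8.0156;  C_2 = 8.5701 → slack
cable 3: L_3 = ‖A_3−P‖ = 4.2426;  C_3 = 4.2426 → taut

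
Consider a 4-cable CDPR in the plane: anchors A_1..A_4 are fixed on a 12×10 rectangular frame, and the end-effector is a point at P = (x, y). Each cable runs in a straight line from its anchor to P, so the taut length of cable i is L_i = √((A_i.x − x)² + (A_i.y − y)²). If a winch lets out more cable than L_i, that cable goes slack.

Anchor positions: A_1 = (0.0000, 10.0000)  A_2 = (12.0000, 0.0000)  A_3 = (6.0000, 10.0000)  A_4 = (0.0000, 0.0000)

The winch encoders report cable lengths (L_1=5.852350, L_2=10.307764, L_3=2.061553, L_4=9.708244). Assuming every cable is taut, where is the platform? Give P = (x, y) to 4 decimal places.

each cable: (A_i−P)·(A_i−P) = L_i²; let q_i = ‖A_i‖²−L_i²
q_1 = 0.0000+100.0000−34.2500 = 65.7500
row 1: -24.0000x + 20.0000y = 28.0000  (q_2=37.7500)
row 2: -12.0000x + 0.0000y = -66.0000  (q_3=131.7500)
row 3: 0.0000x + 20.0000y = 160.0000  (q_4=-94.2500)
Cramer on rows 1–2 → x = 5.5000, y = 8.0000
check cable 4: ‖A_4−P‖² = 94.2500 ≈ L_4² = 94.2500 ✓

(5.5000, 8.0000)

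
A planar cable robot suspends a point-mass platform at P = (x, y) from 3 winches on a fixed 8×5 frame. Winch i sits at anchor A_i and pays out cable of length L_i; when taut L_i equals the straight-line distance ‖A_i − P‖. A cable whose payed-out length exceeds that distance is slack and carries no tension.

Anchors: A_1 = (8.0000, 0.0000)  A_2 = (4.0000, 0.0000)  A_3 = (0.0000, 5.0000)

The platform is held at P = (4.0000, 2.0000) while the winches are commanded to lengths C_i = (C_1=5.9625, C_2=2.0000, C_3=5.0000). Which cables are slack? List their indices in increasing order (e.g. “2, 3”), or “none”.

1

cable 1: √((4.0000)²+(-2.0000)²)=4.4721, C_1=5.9625: slack
cable 2: √((0.0000)²+(-2.0000)²)=2.0000, C_2=2.0000: taut
cable 3: √((-4.0000)²+(3.0000)²)=5.0000, C_3=5.0000: taut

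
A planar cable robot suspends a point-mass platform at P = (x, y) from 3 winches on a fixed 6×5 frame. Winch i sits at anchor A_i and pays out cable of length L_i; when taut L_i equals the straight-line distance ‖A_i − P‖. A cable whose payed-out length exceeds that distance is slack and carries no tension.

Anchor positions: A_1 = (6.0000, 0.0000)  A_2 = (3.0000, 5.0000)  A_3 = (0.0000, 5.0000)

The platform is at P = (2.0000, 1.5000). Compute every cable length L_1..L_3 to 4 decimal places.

(4.2720, 3.6401, 4.0311)

cable 1: Δx=4.0000, Δy=-1.5000; L_1 = √(Δx²+Δy²) = 4.2720
cable 2: Δx=1.0000, Δy=3.5000; L_2 = √(Δx²+Δy²) = 3.6401
cable 3: Δx=-2.0000, Δy=3.5000; L_3 = √(Δx²+Δy²) = 4.0311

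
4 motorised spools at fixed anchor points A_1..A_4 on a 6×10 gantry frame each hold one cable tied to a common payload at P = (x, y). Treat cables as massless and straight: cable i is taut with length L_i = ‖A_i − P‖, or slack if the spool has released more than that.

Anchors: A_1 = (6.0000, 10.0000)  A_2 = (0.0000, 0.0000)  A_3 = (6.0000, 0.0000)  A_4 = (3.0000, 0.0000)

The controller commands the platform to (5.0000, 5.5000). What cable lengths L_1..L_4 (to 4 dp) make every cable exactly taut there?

L_1: Δ = A_1−P = (1.0000, 4.5000) → ‖Δ‖ = √21.2500 = 4.6098
L_2: Δ = A_2−P = (-5.0000, -5.5000) → ‖Δ‖ = √55.2500 = 7.4330
L_3: Δ = A_3−P = (1.0000, -5.5000) → ‖Δ‖ = √31.2500 = 5.5902
L_4: Δ = A_4−P = (-2.0000, -5.5000) → ‖Δ‖ = √34.2500 = 5.8523

(4.6098, 7.4330, 5.5902, 5.8523)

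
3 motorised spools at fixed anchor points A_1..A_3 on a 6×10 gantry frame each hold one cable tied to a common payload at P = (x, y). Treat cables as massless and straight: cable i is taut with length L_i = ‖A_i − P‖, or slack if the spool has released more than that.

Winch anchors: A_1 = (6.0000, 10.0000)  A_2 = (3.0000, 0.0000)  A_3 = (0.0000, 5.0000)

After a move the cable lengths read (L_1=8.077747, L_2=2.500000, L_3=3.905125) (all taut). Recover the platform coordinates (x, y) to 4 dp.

each cable: (A_i−P)·(A_i−P) = L_i²; let c_i = ‖A_i‖²−L_i²
c_1 = 36.0000+100.0000−65.2500 = 70.7500
row 1: 6.0000x + 20.0000y = 68.0000  (c_2=2.7500)
row 2: 12.0000x + 10.0000y = 61.0000  (c_3=9.7500)
Cramer on rows 1–2 → x = 3.0000, y = 2.5000

(3.0000, 2.5000)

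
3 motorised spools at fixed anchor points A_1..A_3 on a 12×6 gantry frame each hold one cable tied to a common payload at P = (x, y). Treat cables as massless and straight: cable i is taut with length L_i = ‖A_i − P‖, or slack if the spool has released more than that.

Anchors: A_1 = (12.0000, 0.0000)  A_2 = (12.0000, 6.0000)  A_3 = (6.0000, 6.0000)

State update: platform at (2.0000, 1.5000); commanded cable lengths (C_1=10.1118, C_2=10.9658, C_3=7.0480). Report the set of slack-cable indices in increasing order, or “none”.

3

cable 1: L_1 = ‖A_1−P‖ = 10.1119;  C_1 = 10.1118 → taut
cable 2: L_2 = ‖A_2−P‖ = 10.9659;  C_2 = 10.9658 → taut
cable 3: L_3 = ‖A_3−P‖ = 6.0208;  C_3 = 7.0480 → slack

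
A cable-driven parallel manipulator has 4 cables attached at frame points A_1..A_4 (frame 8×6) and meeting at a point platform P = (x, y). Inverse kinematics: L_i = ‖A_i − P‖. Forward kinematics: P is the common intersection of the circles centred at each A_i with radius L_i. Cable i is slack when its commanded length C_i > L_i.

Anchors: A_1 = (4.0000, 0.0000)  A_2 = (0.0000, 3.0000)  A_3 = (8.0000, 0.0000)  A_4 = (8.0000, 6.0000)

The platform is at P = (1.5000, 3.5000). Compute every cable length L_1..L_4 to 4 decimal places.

(4.3012, 1.5811, 7.3824, 6.9642)

cable 1: Δx=2.5000, Δy=-3.5000; L_1 = √(Δx²+Δy²) = 4.3012
cable 2: Δx=-1.5000, Δy=-0.5000; L_2 = √(Δx²+Δy²) = 1.5811
cable 3: Δx=6.5000, Δy=-3.5000; L_3 = √(Δx²+Δy²) = 7.3824
cable 4: Δx=6.5000, Δy=2.5000; L_4 = √(Δx²+Δy²) = 6.9642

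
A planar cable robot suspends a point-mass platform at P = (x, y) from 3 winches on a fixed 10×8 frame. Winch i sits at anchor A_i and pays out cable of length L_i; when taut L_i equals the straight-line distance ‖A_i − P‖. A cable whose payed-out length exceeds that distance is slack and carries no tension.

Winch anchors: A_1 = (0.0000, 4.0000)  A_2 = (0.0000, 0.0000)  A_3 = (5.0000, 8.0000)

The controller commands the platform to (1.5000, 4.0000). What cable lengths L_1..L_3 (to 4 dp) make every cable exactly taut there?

L_1 = √((0.0000−1.5000)² + (4.0000−4.0000)²) = 1.5000
L_2 = √((0.0000−1.5000)² + (0.0000−4.0000)²) = 4.2720
L_3 = √((5.0000−1.5000)² + (8.0000−4.0000)²) = 5.3151

(1.5000, 4.2720, 5.3151)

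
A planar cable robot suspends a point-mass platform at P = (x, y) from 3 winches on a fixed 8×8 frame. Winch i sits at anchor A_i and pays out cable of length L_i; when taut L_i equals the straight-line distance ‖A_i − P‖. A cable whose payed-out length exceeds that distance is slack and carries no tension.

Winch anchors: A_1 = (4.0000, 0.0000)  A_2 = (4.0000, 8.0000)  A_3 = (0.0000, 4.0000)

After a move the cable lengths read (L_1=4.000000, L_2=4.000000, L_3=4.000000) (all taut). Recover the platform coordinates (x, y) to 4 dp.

(4.0000, 4.0000)

each cable: (A_i−P)·(A_i−P) = L_i²; let c_i = ‖A_i‖²−L_i²
c_1 = 16.0000+0.0000−16.0000 = 0.0000
row 1: 0.0000x − 16.0000y = -64.0000  (c_2=64.0000)
row 2: 8.0000x − 8.0000y = 0.0000  (c_3=0.0000)
Cramer on rows 1–2 → x = 4.0000, y = 4.0000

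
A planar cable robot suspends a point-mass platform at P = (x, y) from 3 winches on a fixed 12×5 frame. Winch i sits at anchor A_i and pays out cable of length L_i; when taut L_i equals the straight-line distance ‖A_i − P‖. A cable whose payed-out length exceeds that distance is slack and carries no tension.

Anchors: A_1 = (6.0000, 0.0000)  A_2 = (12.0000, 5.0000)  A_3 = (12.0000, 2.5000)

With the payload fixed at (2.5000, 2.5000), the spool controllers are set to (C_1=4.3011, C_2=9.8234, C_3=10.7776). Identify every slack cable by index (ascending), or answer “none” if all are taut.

cable 1: √((3.5000)²+(-2.5000)²)=4.3012, C_1=4.3011: taut
cable 2: √((9.5000)²+(2.5000)²)=9.8234, C_2=9.8234: taut
cable 3: √((9.5000)²+(0.0000)²)=9.5000, C_3=10.7776: slack

3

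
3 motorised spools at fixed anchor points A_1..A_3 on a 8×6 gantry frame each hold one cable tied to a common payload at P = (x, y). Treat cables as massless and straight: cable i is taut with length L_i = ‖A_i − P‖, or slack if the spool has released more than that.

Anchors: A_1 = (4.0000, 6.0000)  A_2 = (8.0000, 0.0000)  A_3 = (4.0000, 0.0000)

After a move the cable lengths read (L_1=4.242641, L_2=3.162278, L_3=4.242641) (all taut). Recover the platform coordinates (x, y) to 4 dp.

circle eqns → linear via eq_j − eq_1; set q_j = A_j·A_j − L_j²
q_1 = 16.0000+36.0000−18.0000 = 34.0000
-8.0000·x + 12.0000·y = q_1−q_2 = -20.0000
0.0000·x + 12.0000·y = q_1−q_3 = 36.0000
solve first two rows → x=7.0000, y=3.0000

(7.0000, 3.0000)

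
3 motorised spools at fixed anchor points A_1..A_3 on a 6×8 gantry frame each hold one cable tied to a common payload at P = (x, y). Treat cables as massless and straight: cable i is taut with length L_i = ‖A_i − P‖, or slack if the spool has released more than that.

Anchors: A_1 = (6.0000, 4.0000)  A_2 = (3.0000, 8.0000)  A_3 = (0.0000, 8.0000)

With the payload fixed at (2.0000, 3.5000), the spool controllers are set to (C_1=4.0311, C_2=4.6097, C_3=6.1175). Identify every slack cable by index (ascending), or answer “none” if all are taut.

3

cable 1: L_1 = ‖A_1−P‖ = 4.0311;  C_1 = 4.0311 → taut
cable 2: L_2 = ‖A_2−P‖ = 4.6098;  C_2 = 4.6097 → taut
cable 3: L_3 = ‖A_3−P‖ = 4.9244;  C_3 = 6.1175 → slack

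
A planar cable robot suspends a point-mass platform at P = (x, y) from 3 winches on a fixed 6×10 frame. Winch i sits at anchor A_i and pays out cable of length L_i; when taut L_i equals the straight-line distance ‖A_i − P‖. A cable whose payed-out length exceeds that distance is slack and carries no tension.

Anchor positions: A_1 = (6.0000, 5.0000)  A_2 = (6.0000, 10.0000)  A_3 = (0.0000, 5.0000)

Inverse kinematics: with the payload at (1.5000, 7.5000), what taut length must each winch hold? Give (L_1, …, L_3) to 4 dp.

(5.1478, 5.1478, 2.9155)

L_1 = √((6.0000−1.5000)² + (5.0000−7.5000)²) = 5.1478
L_2 = √((6.0000−1.5000)² + (10.0000−7.5000)²) = 5.1478
L_3 = √((0.0000−1.5000)² + (5.0000−7.5000)²) = 2.9155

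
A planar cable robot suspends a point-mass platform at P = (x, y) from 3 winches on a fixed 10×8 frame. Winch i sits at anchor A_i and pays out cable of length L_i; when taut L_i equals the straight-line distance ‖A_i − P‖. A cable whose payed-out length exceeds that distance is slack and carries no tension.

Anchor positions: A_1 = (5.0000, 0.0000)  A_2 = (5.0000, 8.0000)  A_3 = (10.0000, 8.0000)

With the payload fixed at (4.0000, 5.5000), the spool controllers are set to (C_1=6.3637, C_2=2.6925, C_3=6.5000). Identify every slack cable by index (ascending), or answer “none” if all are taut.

i=1: geometric 5.5902 vs commanded 6.3637 ⇒ slack
i=2: geometric 2.6926 vs commanded 2.6925 ⇒ taut
i=3: geometric 6.5000 vs commanded 6.5000 ⇒ taut

1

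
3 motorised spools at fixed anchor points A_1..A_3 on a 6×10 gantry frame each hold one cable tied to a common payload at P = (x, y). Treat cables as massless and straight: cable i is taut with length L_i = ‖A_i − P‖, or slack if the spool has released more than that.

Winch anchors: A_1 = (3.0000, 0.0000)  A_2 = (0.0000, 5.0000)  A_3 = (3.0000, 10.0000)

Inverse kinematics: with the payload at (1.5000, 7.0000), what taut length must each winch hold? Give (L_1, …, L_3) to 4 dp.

L_1 = √((3.0000−1.5000)² + (0.0000−7.0000)²) = 7.1589
L_2 = √((0.0000−1.5000)² + (5.0000−7.0000)²) = 2.5000
L_3 = √((3.0000−1.5000)² + (10.0000−7.0000)²) = 3.3541

(7.1589, 2.5000, 3.3541)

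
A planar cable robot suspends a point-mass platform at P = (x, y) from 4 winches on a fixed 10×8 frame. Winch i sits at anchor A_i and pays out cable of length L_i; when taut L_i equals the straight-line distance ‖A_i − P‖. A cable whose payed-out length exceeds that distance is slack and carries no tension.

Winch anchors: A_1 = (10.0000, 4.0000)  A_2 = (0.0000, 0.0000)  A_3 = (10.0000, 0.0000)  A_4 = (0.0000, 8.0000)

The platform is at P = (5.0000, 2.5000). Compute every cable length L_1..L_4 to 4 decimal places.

L_1 = √((10.0000−5.0000)² + (4.0000−2.5000)²) = 5.2202
L_2 = √((0.0000−5.0000)² + (0.0000−2.5000)²) = 5.5902
L_3 = √((10.0000−5.0000)² + (0.0000−2.5000)²) = 5.5902
L_4 = √((0.0000−5.0000)² + (8.0000−2.5000)²) = 7.4330

(5.2202, 5.5902, 5.5902, 7.4330)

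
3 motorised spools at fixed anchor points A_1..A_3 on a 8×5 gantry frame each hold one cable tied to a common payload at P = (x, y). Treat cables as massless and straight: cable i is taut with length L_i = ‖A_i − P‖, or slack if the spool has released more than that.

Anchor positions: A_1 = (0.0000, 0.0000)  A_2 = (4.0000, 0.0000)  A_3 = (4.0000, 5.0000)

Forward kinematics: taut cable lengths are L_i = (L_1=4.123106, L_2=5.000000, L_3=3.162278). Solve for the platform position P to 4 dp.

(1.0000, 4.0000)

each cable: (A_i−P)·(A_i−P) = L_i²; let k_i = ‖A_i‖²−L_i²
k_1 = 0.0000+0.0000−17.0000 = -17.0000
row 1: -8.0000x + 0.0000y = -8.0000  (k_2=-9.0000)
row 2: -8.0000x − 10.0000y = -48.0000  (k_3=31.0000)
Cramer on rows 1–2 → x = 1.0000, y = 4.0000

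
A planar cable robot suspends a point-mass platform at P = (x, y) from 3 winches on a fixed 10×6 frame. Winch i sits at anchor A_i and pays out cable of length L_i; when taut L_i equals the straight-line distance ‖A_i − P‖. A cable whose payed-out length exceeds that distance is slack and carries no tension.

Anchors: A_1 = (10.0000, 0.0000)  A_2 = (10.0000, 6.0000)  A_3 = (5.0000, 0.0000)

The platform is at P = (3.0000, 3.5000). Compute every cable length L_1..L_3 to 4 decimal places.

(7.8262, 7.4330, 4.0311)

cable 1: Δx=7.0000, Δy=-3.5000; L_1 = √(Δx²+Δy²) = 7.8262
cable 2: Δx=7.0000, Δy=2.5000; L_2 = √(Δx²+Δy²) = 7.4330
cable 3: Δx=2.0000, Δy=-3.5000; L_3 = √(Δx²+Δy²) = 4.0311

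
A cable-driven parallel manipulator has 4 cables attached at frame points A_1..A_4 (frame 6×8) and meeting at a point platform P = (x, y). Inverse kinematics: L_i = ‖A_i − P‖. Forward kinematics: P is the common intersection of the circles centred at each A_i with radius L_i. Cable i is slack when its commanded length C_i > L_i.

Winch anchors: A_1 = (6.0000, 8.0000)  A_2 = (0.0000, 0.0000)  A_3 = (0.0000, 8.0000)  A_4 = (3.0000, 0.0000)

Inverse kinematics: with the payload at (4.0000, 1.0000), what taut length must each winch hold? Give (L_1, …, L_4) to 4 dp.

cable 1: Δx=2.0000, Δy=7.0000; L_1 = √(Δx²+Δy²) = 7.2801
cable 2: Δx=-4.0000, Δy=-1.0000; L_2 = √(Δx²+Δy²) = 4.1231
cable 3: Δx=-4.0000, Δy=7.0000; L_3 = √(Δx²+Δy²) = 8.0623
cable 4: Δx=-1.0000, Δy=-1.0000; L_4 = √(Δx²+Δy²) = 1.4142

(7.2801, 4.1231, 8.0623, 1.4142)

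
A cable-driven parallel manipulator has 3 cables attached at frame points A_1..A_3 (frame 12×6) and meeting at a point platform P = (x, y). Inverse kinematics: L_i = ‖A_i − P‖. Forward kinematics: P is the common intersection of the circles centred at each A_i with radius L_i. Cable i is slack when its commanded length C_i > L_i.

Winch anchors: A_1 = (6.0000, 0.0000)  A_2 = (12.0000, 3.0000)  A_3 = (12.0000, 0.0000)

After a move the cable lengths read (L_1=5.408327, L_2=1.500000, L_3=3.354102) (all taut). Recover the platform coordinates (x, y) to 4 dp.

(10.5000, 3.0000)

expand ‖A_i−P‖²=L_i² and subtract eq 1 (c_i ≔ ‖A_i‖²−L_i²)
c_1 = 36.0000+0.0000−29.2500 = 6.7500
eq1−eq2 → [-12.0000  -6.0000]·P = -144.0000
eq1−eq3 → [-12.0000  0.0000]·P = -126.0000
2×2 solve → P = (10.5000, 3.0000)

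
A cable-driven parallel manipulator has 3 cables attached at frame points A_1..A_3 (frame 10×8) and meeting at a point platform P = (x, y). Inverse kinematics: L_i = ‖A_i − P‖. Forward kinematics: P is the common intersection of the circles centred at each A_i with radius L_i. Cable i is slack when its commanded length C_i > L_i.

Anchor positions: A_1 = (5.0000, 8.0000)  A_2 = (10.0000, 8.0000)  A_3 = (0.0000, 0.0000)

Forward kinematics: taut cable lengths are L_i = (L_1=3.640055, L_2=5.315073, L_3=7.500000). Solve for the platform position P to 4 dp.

each cable: (A_i−P)·(A_i−P) = L_i²; let q_i = ‖A_i‖²−L_i²
q_1 = 25.0000+64.0000−13.2500 = 75.7500
row 1: -10.0000x + 0.0000y = -60.0000  (q_2=135.7500)
row 2: 10.0000x + 16.0000y = 132.0000  (q_3=-56.2500)
Cramer on rows 1–2 → x = 6.0000, y = 4.5000

(6.0000, 4.5000)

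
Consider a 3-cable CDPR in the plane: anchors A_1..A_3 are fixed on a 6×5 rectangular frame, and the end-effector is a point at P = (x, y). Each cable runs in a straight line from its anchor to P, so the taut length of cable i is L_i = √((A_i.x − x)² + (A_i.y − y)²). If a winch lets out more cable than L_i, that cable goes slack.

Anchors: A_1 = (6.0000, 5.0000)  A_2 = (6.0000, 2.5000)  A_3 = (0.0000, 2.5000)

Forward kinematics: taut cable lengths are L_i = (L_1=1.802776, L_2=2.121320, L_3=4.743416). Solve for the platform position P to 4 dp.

(4.5000, 4.0000)

circle eqns → linear via eq_j − eq_1; set c_j = A_j·A_j − L_j²
c_1 = 36.0000+25.0000−3.2500 = 57.7500
0.0000·x + 5.0000·y = c_1−c_2 = 20.0000
12.0000·x + 5.0000·y = c_1−c_3 = 74.0000
solve first two rows → x=4.5000, y=4.0000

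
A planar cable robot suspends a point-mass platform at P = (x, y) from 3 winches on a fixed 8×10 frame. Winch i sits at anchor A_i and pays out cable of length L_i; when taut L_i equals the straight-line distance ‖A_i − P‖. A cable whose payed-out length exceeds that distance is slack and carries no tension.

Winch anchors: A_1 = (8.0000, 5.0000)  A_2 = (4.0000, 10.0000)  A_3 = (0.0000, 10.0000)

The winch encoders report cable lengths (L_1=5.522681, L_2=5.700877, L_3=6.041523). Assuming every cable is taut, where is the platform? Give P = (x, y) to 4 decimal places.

(2.5000, 4.5000)

each cable: (A_i−P)·(A_i−P) = L_i²; let q_i = ‖A_i‖²−L_i²
q_1 = 64.0000+25.0000−30.5000 = 58.5000
row 1: 8.0000x − 10.0000y = -25.0000  (q_2=83.5000)
row 2: 16.0000x − 10.0000y = -5.0000  (q_3=63.5000)
Cramer on rows 1–2 → x = 2.5000, y = 4.5000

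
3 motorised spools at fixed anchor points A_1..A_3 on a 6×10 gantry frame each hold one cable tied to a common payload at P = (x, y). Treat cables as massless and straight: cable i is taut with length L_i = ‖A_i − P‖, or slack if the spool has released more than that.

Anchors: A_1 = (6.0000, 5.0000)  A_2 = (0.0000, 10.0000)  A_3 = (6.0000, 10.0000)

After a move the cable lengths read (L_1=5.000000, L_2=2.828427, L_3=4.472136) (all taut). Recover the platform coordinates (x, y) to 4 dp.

(2.0000, 8.0000)

expand ‖A_i−P‖²=L_i² and subtract eq 1 (k_i ≔ ‖A_i‖²−L_i²)
k_1 = 36.0000+25.0000−25.0000 = 36.0000
eq1−eq2 → [12.0000  -10.0000]·P = -56.0000
eq1−eq3 → [0.0000  -10.0000]·P = -80.0000
2×2 solve → P = (2.0000, 8.0000)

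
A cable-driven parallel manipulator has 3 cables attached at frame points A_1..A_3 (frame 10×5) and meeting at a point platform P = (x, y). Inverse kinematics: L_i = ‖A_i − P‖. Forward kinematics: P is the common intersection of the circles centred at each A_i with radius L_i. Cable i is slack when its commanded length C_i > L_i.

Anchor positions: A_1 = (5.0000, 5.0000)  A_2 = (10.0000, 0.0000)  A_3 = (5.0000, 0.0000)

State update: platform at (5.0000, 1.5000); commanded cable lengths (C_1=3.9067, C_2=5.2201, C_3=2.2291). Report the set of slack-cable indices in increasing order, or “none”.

1, 3

i=1: geometric 3.5000 vs commanded 3.9067 ⇒ slack
i=2: geometric 5.2202 vs commanded 5.2201 ⇒ taut
i=3: geometric 1.5000 vs commanded 2.2291 ⇒ slack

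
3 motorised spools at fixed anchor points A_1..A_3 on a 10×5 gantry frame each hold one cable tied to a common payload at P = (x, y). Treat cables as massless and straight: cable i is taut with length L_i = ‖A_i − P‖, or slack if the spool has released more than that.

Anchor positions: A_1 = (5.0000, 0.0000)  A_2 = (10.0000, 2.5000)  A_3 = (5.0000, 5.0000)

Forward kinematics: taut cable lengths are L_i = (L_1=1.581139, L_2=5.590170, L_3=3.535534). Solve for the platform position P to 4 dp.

circle eqns → linear via eq_j − eq_1; set q_j = A_j·A_j − L_j²
q_1 = 25.0000+0.0000−2.5000 = 22.5000
-10.0000·x − 5.0000·y = q_1−q_2 = -52.5000
0.0000·x − 10.0000·y = q_1−q_3 = -15.0000
solve first two rows → x=4.5000, y=1.5000

(4.5000, 1.5000)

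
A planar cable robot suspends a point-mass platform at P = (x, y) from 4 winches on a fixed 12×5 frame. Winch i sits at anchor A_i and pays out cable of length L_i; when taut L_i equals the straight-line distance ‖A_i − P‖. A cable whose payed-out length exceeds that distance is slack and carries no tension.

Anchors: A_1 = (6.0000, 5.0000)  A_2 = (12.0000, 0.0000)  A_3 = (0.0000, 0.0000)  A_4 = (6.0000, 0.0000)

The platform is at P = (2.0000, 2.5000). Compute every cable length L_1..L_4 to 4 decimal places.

cable 1: Δx=4.0000, Δy=2.5000; L_1 = √(Δx²+Δy²) = 4.7170
cable 2: Δx=10.0000, Δy=-2.5000; L_2 = √(Δx²+Δy²) = 10.3078
cable 3: Δx=-2.0000, Δy=-2.5000; L_3 = √(Δx²+Δy²) = 3.2016
cable 4: Δx=4.0000, Δy=-2.5000; L_4 = √(Δx²+Δy²) = 4.7170

(4.7170, 10.3078, 3.2016, 4.7170)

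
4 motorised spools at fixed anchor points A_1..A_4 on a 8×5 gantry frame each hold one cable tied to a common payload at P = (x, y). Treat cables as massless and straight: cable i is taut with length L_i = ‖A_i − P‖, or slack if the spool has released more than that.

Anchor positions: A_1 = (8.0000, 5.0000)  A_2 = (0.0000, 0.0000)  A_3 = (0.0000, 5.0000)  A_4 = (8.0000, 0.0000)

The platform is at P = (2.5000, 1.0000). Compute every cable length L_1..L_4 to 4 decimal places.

(6.8007, 2.6926, 4.7170, 5.5902)

L_1 = √((8.0000−2.5000)² + (5.0000−1.0000)²) = 6.8007
L_2 = √((0.0000−2.5000)² + (0.0000−1.0000)²) = 2.6926
L_3 = √((0.0000−2.5000)² + (5.0000−1.0000)²) = 4.7170
L_4 = √((8.0000−2.5000)² + (0.0000−1.0000)²) = 5.5902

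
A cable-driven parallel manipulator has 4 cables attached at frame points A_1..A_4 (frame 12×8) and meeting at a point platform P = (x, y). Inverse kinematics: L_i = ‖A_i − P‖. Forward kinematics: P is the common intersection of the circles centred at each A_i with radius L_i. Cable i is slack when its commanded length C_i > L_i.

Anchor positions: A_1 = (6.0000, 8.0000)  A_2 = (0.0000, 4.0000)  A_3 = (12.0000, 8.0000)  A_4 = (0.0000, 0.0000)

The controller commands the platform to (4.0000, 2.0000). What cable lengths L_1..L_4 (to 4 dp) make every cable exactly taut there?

(6.3246, 4.4721, 10.0000, 4.4721)

L_1 = √((6.0000−4.0000)² + (8.0000−2.0000)²) = 6.3246
L_2 = √((0.0000−4.0000)² + (4.0000−2.0000)²) = 4.4721
L_3 = √((12.0000−4.0000)² + (8.0000−2.0000)²) = 10.0000
L_4 = √((0.0000−4.0000)² + (0.0000−2.0000)²) = 4.4721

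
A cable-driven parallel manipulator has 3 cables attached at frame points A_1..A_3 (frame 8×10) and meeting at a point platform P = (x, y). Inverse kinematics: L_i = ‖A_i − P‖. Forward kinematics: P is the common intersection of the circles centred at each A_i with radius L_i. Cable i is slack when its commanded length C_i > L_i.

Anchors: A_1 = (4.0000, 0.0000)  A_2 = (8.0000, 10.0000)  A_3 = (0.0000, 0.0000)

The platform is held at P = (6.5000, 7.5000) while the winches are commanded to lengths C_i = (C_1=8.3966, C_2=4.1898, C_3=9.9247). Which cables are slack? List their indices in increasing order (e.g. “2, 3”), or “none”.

1, 2

cable 1: L_1 = ‖A_1−P‖ = 7.9057;  C_1 = 8.3966 → slack
cable 2: L_2 = ‖A_2−P‖ = 2.9155;  C_2 = 4.1898 → slack
cable 3: L_3 = ‖A_3−P‖ = 9.9247;  C_3 = 9.9247 → taut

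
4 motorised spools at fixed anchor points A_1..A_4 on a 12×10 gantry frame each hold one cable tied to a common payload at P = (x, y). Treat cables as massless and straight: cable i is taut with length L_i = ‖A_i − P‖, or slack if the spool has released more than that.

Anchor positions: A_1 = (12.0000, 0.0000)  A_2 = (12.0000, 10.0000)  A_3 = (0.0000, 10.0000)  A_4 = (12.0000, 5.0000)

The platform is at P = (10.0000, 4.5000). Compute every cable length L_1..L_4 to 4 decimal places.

L_1 = √((12.0000−10.0000)² + (0.0000−4.5000)²) = 4.9244
L_2 = √((12.0000−10.0000)² + (10.0000−4.5000)²) = 5.8523
L_3 = √((0.0000−10.0000)² + (10.0000−4.5000)²) = 11.4127
L_4 = √((12.0000−10.0000)² + (5.0000−4.5000)²) = 2.0616

(4.9244, 5.8523, 11.4127, 2.0616)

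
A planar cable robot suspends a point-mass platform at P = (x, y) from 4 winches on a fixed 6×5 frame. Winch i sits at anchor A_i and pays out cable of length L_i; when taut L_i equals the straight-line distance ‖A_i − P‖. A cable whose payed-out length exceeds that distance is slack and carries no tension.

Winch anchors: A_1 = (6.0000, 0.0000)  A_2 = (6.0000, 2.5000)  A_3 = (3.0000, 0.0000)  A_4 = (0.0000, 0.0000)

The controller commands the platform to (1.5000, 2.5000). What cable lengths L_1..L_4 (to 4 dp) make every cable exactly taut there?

(5.1478, 4.5000, 2.9155, 2.9155)

L_1: Δ = A_1−P = (4.5000, -2.5000) → ‖Δ‖ = √26.5000 = 5.1478
L_2: Δ = A_2−P = (4.5000, 0.0000) → ‖Δ‖ = √20.2500 = 4.5000
L_3: Δ = A_3−P = (1.5000, -2.5000) → ‖Δ‖ = √8.5000 = 2.9155
L_4: Δ = A_4−P = (-1.5000, -2.5000) → ‖Δ‖ = √8.5000 = 2.9155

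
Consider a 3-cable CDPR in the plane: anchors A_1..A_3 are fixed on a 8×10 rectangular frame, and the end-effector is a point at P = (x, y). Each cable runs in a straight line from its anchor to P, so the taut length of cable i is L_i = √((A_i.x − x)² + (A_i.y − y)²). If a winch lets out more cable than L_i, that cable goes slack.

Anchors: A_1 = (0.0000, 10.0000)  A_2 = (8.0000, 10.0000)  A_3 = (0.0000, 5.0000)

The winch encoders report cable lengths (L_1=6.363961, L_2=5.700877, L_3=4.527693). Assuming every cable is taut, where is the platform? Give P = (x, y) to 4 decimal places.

each cable: (A_i−P)·(A_i−P) = L_i²; let c_i = ‖A_i‖²−L_i²
c_1 = 0.0000+100.0000−40.5000 = 59.5000
row 1: -16.0000x + 0.0000y = -72.0000  (c_2=131.5000)
row 2: 0.0000x + 10.0000y = 55.0000  (c_3=4.5000)
Cramer on rows 1–2 → x = 4.5000, y = 5.5000

(4.5000, 5.5000)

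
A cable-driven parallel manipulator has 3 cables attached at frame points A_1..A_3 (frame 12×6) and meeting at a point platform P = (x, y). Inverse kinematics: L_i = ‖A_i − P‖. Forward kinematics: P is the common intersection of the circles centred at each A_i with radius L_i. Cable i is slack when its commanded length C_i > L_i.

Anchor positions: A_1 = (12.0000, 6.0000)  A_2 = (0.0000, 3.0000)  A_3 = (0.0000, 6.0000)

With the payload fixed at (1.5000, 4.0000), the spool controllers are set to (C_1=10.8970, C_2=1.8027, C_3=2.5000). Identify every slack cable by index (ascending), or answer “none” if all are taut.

1

i=1: geometric 10.6888 vs commanded 10.8970 ⇒ slack
i=2: geometric 1.8028 vs commanded 1.8027 ⇒ taut
i=3: geometric 2.5000 vs commanded 2.5000 ⇒ taut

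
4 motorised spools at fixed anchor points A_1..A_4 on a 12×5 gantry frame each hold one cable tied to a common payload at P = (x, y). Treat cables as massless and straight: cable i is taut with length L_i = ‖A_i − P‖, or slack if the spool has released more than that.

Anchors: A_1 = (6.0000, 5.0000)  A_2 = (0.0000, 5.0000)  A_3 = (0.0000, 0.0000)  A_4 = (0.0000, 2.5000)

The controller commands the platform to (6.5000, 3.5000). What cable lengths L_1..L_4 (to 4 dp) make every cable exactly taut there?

L_1: Δ = A_1−P = (-0.5000, 1.5000) → ‖Δ‖ = √2.5000 = 1.5811
L_2: Δ = A_2−P = (-6.5000, 1.5000) → ‖Δ‖ = √44.5000 = 6.6708
L_3: Δ = A_3−P = (-6.5000, -3.5000) → ‖Δ‖ = √54.5000 = 7.3824
L_4: Δ = A_4−P = (-6.5000, -1.0000) → ‖Δ‖ = √43.2500 = 6.5765

(1.5811, 6.6708, 7.3824, 6.5765)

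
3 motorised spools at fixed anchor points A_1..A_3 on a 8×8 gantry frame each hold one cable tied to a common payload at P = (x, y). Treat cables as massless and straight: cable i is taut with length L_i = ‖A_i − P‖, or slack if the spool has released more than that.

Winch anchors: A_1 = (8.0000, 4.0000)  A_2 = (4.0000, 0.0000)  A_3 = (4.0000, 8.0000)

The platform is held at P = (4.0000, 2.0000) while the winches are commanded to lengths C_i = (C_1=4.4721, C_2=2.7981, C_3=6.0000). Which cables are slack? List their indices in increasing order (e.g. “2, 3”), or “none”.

2

cable 1: L_1 = ‖A_1−P‖ = 4.4721;  C_1 = 4.4721 → taut
cable 2: L_2 = ‖A_2−P‖ = 2.0000;  C_2 = 2.7981 → slack
cable 3: L_3 = ‖A_3−P‖ = 6.0000;  C_3 = 6.0000 → taut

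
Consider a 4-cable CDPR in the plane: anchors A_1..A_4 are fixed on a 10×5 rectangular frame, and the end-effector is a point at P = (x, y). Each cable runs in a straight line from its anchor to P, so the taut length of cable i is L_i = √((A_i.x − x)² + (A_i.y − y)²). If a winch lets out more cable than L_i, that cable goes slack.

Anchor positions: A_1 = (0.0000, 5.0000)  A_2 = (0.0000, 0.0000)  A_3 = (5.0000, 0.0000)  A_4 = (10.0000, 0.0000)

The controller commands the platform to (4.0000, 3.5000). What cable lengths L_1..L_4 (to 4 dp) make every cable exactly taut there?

L_1 = √((0.0000−4.0000)² + (5.0000−3.5000)²) = 4.2720
L_2 = √((0.0000−4.0000)² + (0.0000−3.5000)²) = 5.3151
L_3 = √((5.0000−4.0000)² + (0.0000−3.5000)²) = 3.6401
L_4 = √((10.0000−4.0000)² + (0.0000−3.5000)²) = 6.9462

(4.2720, 5.3151, 3.6401, 6.9462)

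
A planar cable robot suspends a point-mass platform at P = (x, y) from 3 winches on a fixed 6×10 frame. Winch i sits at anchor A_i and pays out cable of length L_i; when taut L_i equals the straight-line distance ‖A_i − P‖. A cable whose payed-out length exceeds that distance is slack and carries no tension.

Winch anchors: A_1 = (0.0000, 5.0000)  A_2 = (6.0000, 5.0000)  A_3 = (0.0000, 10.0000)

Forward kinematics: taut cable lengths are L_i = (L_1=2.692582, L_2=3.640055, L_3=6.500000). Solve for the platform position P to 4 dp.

each cable: (A_i−P)·(A_i−P) = L_i²; let q_i = ‖A_i‖²−L_i²
q_1 = 0.0000+25.0000−7.2500 = 17.7500
row 1: -12.0000x + 0.0000y = -30.0000  (q_2=47.7500)
row 2: 0.0000x − 10.0000y = -40.0000  (q_3=57.7500)
Cramer on rows 1–2 → x = 2.5000, y = 4.0000

(2.5000, 4.0000)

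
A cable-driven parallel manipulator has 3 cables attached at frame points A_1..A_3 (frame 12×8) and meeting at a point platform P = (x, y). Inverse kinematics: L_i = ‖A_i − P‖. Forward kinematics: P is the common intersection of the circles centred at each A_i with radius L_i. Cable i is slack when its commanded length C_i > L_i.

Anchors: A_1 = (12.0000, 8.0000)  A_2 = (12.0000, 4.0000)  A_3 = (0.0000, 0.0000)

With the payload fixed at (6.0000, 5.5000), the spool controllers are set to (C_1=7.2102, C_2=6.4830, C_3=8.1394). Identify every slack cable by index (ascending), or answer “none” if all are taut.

cable 1: L_1 = ‖A_1−P‖ = 6.5000;  C_1 = 7.2102 → slack
cable 2: L_2 = ‖A_2−P‖ = 6.1847;  C_2 = 6.4830 → slack
cable 3: L_3 = ‖A_3−P‖ = 8.1394;  C_3 = 8.1394 → taut

1, 2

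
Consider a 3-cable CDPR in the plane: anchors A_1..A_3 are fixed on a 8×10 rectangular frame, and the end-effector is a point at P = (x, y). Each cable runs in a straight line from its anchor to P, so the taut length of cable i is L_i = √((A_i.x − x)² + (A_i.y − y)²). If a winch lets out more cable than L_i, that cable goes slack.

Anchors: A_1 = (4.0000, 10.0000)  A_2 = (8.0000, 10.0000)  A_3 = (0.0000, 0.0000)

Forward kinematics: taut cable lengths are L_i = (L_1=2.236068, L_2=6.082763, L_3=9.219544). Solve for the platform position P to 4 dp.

(2.0000, 9.0000)

expand ‖A_i−P‖²=L_i² and subtract eq 1 (k_i ≔ ‖A_i‖²−L_i²)
k_1 = 16.0000+100.0000−5.0000 = 111.0000
eq1−eq2 → [-8.0000  0.0000]·P = -16.0000
eq1−eq3 → [8.0000  20.0000]·P = 196.0000
2×2 solve → P = (2.0000, 9.0000)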